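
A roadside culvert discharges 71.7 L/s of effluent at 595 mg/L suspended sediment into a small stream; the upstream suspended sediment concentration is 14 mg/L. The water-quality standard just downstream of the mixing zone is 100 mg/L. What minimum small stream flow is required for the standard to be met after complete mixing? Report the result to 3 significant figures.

413 L/s

Set C_mix = 100: (Q·14.00 + 71.70·595.0) / (Q + 71.70) = 100
→ Q = 71.70·(595.0 − 100)/(100 − 14.00) = 412.7 L/s.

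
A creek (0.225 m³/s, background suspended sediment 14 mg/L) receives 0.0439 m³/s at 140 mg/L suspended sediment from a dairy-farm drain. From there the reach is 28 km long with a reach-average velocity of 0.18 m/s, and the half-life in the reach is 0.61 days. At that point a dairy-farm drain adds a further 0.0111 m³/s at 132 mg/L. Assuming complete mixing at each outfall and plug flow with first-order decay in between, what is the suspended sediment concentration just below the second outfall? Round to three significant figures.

Mass balance: C = (0.2250·14.00 + 0.04390·140.0) / 0.2689 = 9.296/0.2689 = 34.57 mg/L; combined flow 0.2689 m³/s.
Travel time t = 28·1000 / 0.18 = 155600 s = 43.21 h.
Half-life 0.61 d → k = ln 2 / 0.61 = 1.136 d⁻¹.
Decay over the reach: 34.57·exp(−kt) = 34.57·0.1293 = 4.469 mg/L.
Second outfall: C = (0.2689·4.469 + 0.01110·132.0)/0.2800 = 9.525 mg/L.

9.52 mg/L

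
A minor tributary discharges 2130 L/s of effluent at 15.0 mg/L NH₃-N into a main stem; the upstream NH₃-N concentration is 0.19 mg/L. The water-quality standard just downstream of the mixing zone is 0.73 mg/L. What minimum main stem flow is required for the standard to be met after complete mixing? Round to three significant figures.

56300 L/s

Set C_mix = 0.73: (Q·0.1900 + 2130·15.00) / (Q + 2130) = 0.73
→ Q = 2130·(15.00 − 0.73)/(0.73 − 0.1900) = 56290 L/s.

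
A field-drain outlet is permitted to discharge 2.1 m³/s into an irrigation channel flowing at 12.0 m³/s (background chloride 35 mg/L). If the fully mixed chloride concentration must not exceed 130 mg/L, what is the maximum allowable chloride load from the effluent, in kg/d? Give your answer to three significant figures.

Mass balance at the limit: 12.00·35.00 + 2.100·Cₑ = 14.10·130 → Cₑ = 672.9 mg/L.
Load = 2.100 m³/s × 672.9 g/m³ × 86 400 s/d = 122100 kg/d.

122000 kg/d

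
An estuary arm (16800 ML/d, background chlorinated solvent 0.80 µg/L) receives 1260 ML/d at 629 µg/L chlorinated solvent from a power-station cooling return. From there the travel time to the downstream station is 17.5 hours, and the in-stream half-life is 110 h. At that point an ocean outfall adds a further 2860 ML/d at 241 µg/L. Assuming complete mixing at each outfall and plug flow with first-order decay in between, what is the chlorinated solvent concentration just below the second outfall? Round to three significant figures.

After mixing, C = (16800·0.8000 + 1260·629.0) / 18060 = 806000/18060 = 44.63 µg/L; combined flow 18060 ML/d.
Half-life 110 h → k = ln 2 / 110 = 0.006301 h⁻¹ = 0.1512 d⁻¹.
Applying C = C₀e^(−kt): 44.63 × 0.8956 = 39.97 µg/L.
Second outfall: C = (18060·39.97 + 2860·241.0)/20920 = 67.45 µg/L.

67.5 µg/L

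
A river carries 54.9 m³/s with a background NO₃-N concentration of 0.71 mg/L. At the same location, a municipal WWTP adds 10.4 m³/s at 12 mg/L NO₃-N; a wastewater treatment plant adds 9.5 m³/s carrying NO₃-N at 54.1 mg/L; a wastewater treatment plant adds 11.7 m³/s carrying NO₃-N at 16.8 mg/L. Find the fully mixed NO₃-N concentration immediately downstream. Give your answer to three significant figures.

Conservation of mass: C = (54.90·0.7100 + 10.40·12.00 + 9.500·54.10 + 11.70·16.80) / 86.50 = 874.3/86.50 = 10.11 mg/L.

10.1 mg/L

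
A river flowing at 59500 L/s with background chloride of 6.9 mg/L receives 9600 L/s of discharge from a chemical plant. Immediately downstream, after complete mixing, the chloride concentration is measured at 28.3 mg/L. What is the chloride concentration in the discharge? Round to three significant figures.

161 mg/L

Mass balance: 59500·6.900 + 9600·Cₑ = 69100·28.30
→ Cₑ = (69100·28.30 − 59500·6.900) / 9600 = 160.9 mg/L.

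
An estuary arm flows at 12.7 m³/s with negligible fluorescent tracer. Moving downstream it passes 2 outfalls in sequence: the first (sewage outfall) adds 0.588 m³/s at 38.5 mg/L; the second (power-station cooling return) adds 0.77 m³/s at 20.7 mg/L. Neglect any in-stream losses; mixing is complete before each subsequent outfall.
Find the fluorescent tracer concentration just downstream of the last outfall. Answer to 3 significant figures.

2.74 mg/L

Below outfall 1: Q → 13.29 m³/s, C = (12.70·0 + 0.5880·38.50)/13.29 = 1.704 mg/L.
Below outfall 2: Q → 14.06 m³/s, C = (13.29·1.704 + 0.7700·20.70)/14.06 = 2.744 mg/L.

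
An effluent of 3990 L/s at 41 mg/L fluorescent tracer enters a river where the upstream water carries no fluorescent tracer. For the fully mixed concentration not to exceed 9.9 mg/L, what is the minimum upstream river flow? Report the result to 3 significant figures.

Set C_mix = 9.9: (Q·0 + 3990·41.00) / (Q + 3990) = 9.9
→ Q = 3990·(41.00 − 9.9)/(9.9 − 0) = 12530 L/s.

12500 L/s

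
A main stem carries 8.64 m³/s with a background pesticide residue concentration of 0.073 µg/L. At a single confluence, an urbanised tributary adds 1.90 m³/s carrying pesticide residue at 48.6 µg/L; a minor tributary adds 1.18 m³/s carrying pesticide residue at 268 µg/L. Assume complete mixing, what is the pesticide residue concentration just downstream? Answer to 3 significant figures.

Mass balance: C = (8.640·0.07300 + 1.900·48.60 + 1.180·268.0) / 11.72 = 409.2/11.72 = 34.92 µg/L.

34.9 µg/L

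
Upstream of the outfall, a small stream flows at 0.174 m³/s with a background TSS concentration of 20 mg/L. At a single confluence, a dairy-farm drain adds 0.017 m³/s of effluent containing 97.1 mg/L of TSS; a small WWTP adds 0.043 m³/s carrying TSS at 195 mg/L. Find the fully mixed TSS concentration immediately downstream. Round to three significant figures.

57.8 mg/L

Mixed concentration C = ΣQC/ΣQ = (0.1740·20.00 + 0.01700·97.10 + 0.04300·195.0) / 0.2340 = 13.52/0.2340 = 57.76 mg/L.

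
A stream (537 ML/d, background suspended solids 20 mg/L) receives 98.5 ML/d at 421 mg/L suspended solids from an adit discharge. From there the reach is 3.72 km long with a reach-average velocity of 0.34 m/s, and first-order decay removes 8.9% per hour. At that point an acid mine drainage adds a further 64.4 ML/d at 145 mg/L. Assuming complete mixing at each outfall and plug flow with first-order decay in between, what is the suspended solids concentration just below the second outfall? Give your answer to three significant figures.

69.5 mg/L

After mixing, C = (537.0·20.00 + 98.50·421.0) / 635.5 = 52210/635.5 = 82.15 mg/L; combined flow 635.5 ML/d.
Travel time t = 3.72·1000 / 0.34 = 10940 s = 3.039 h.
8.9%/h lost → k = −ln(1 − 0.089) = 0.09321 h⁻¹.
Decay over the reach: 82.15·exp(−kt) = 82.15·0.7533 = 61.89 mg/L.
At the second outfall, C = (635.5·61.89 + 64.40·145.0) / (635.5 + 64.40) = 69.53 mg/L.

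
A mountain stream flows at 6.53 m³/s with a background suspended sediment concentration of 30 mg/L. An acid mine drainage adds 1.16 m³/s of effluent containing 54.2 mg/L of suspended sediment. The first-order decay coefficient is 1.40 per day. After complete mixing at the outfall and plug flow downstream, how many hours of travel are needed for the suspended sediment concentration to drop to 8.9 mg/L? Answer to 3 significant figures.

22.8 h

Mass balance: C = (6.530·30.00 + 1.160·54.20) / 7.690 = 258.8/7.690 = 33.65 mg/L.
33.65·exp(−k·t) = 8.9 → t = ln(33.65/8.9)/k = 82080 s = 22.80 h.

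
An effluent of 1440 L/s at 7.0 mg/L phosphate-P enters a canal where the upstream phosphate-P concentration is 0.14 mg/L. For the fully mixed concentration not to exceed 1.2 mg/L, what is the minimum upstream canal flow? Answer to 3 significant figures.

7880 L/s

Set C_mix = 1.2: (Q·0.1400 + 1440·7.000) / (Q + 1440) = 1.2
→ Q = 1440·(7.000 − 1.2)/(1.2 − 0.1400) = 7879 L/s.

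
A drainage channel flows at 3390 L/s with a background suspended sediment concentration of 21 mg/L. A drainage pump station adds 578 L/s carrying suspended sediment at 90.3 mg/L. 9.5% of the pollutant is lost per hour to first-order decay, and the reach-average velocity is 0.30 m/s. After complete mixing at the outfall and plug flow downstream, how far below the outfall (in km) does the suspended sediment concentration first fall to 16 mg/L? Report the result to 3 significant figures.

After mixing, C = (3390·21.00 + 578.0·90.30) / 3968 = 123400/3968 = 31.09 mg/L.
9.5%/h lost → k = −ln(1 − 0.095) = 0.09982 h⁻¹.
Set 31.09·exp(−k·t) = 16 → t = ln(31.09/16)/k = 23960 s = 6.656 h.
Distance = v·t = 0.30·23960 = 7189 m = 7.189 km.

7.19 km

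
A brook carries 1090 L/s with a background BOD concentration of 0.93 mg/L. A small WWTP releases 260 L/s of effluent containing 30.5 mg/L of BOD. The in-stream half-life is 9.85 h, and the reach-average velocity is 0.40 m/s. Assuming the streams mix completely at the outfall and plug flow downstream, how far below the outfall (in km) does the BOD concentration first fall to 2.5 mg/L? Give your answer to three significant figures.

Mixed concentration C = ΣQC/ΣQ = (1090·0.9300 + 260.0·30.50) / 1350 = 8944/1350 = 6.625 mg/L.
Half-life 9.85 h → k = ln 2 / 9.85 = 0.07037 h⁻¹ = 1.689 d⁻¹.
Set 6.625·exp(−k·t) = 2.5 → t = ln(6.625/2.5)/k = 49860 s = 13.85 h.
Distance = v·t = 0.40·49860 = 19940 m = 19.94 km.

19.9 km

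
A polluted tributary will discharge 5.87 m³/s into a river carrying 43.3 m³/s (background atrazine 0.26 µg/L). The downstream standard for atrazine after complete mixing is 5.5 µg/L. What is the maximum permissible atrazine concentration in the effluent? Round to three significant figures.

At the limit, (Qr·Cr + Qe·Cₑ)/(Qr + Qe) = 5.5:
Cₑ = (49.17·5.5 − 43.30·0.2600) / 5.870 = 44.15 µg/L.

44.2 µg/L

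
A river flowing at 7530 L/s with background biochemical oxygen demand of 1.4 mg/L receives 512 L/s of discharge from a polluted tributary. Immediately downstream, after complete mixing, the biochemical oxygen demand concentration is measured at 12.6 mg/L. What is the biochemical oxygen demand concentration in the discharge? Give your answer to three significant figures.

Mass balance: 7530·1.400 + 512.0·Cₑ = 8042·12.60
→ Cₑ = (8042·12.60 − 7530·1.400) / 512.0 = 177.3 mg/L.

177 mg/L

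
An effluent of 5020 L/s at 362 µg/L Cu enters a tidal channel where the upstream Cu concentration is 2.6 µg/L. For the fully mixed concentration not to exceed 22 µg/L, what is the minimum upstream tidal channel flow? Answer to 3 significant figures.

Set C_mix = 22: (Q·2.600 + 5020·362.0) / (Q + 5020) = 22
→ Q = 5020·(362.0 − 22)/(22 − 2.600) = 87980 L/s.

88000 L/s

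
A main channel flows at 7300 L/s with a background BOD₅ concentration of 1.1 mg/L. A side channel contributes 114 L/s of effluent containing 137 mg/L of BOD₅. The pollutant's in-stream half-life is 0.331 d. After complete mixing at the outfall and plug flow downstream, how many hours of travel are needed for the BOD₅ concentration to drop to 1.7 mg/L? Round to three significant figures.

Flow-weighted average: C = (7300·1.100 + 114.0·137.0) / 7414 = 23650/7414 = 3.190 mg/L.
Half-life 0.331 d → k = ln 2 / 0.331 = 2.094 d⁻¹.
3.190·exp(−k·t) = 1.7 → t = ln(3.190/1.7)/k = 25960 s = 7.212 h.

7.21 h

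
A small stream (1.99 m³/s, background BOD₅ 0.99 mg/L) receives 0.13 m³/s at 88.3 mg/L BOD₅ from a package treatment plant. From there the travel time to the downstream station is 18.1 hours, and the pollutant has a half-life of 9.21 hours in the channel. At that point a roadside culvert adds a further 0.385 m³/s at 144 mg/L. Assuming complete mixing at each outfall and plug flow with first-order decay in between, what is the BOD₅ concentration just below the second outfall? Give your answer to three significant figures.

23.5 mg/L

Mass balance: C = (1.990·0.9900 + 0.1300·88.30) / 2.120 = 13.45/2.120 = 6.344 mg/L; combined flow 2.120 m³/s.
Half-life 9.21 h → k = ln 2 / 9.21 = 0.07526 h⁻¹ = 1.806 d⁻¹.
Applying C = C₀e^(−kt): 6.344 × 0.2561 = 1.625 mg/L.
Second outfall: C = (2.120·1.625 + 0.3850·144.0)/2.505 = 23.51 mg/L.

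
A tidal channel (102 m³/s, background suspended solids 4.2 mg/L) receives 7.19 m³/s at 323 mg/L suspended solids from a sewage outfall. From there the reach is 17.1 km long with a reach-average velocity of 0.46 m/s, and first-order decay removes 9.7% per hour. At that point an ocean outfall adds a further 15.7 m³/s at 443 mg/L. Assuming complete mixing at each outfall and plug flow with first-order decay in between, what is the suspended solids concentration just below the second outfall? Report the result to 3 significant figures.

63.4 mg/L

Mass balance: C = (102.0·4.200 + 7.190·323.0) / 109.2 = 2751/109.2 = 25.19 mg/L; combined flow 109.2 m³/s.
Travel time t = 17.1·1000 / 0.46 = 37170 s = 10.33 h.
9.7%/h lost → k = −ln(1 − 0.097) = 0.1020 h⁻¹.
Decay over the reach: 25.19·exp(−kt) = 25.19·0.3487 = 8.784 mg/L.
At the second outfall, C = (109.2·8.784 + 15.70·443.0) / (109.2 + 15.70) = 63.37 mg/L.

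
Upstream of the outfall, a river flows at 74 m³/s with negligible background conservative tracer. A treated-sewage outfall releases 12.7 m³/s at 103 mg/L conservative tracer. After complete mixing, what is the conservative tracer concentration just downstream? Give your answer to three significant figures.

15.1 mg/L

Mass balance: C = (74.00·0 + 12.70·103.0) / 86.70 = 1308/86.70 = 15.09 mg/L.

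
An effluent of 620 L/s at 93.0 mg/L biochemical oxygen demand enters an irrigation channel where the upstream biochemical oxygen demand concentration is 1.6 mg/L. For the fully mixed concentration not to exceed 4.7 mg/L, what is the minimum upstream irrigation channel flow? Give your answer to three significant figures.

Set C_mix = 4.7: (Q·1.600 + 620.0·93.00) / (Q + 620.0) = 4.7
→ Q = 620.0·(93.00 − 4.7)/(4.7 − 1.600) = 17660 L/s.

17700 L/s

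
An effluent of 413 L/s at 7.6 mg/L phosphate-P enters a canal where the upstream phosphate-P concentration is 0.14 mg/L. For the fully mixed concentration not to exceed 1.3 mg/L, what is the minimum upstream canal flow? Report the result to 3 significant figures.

2240 L/s

Set C_mix = 1.3: (Q·0.1400 + 413.0·7.600) / (Q + 413.0) = 1.3
→ Q = 413.0·(7.600 − 1.3)/(1.3 − 0.1400) = 2243 L/s.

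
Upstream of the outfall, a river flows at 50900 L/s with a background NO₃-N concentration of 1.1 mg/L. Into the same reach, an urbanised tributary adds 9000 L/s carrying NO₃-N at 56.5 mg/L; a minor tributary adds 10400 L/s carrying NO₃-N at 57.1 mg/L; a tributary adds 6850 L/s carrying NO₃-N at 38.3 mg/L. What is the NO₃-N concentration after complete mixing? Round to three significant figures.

Conservation of mass: C = (50900·1.100 + 9000·56.50 + 10400·57.10 + 6850·38.30) / 77150 = 1421000/77150 = 18.41 mg/L.

18.4 mg/L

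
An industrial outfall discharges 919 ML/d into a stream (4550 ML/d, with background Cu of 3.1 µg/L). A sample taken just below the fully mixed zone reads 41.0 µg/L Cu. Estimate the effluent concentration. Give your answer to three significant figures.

Mass balance: 4550·3.100 + 919.0·Cₑ = 5469·41.00
→ Cₑ = (5469·41.00 − 4550·3.100) / 919.0 = 228.6 µg/L.

229 µg/L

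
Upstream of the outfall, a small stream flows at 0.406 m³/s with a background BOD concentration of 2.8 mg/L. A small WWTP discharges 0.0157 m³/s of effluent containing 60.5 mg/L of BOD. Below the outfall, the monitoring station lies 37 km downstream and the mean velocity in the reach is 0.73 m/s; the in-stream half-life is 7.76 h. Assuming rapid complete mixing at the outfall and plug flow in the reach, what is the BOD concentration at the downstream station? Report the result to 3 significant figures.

Mass balance: C = (0.4060·2.800 + 0.01570·60.50) / 0.4217 = 2.087/0.4217 = 4.948 mg/L.
Travel time t = 37·1000 / 0.73 = 50680 s = 14.08 h.
Half-life 7.76 h → k = ln 2 / 7.76 = 0.08932 h⁻¹ = 2.144 d⁻¹.
Applying C = C₀e^(−kt): 4.948 × 0.2843 = 1.407 mg/L.

1.41 mg/L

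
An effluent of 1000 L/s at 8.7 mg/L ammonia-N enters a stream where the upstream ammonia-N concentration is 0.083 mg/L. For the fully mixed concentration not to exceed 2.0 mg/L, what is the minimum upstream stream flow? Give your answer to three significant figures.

3500 L/s

Set C_mix = 2.0: (Q·0.08300 + 1000·8.700) / (Q + 1000) = 2.0
→ Q = 1000·(8.700 − 2.0)/(2.0 − 0.08300) = 3495 L/s.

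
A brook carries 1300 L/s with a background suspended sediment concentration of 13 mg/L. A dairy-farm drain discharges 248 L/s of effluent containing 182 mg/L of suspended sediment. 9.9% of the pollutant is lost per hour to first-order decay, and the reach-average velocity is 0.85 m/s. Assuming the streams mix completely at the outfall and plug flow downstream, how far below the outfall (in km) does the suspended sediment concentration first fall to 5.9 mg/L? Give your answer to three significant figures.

56.2 km

Flow-weighted average: C = (1300·13.00 + 248.0·182.0) / 1548 = 62040/1548 = 40.07 mg/L.
9.9%/h lost → k = −ln(1 − 0.099) = 0.1043 h⁻¹.
Set 40.07·exp(−k·t) = 5.9 → t = ln(40.07/5.9)/k = 66160 s = 18.38 h.
Distance = v·t = 0.85·66160 = 56230 m = 56.23 km.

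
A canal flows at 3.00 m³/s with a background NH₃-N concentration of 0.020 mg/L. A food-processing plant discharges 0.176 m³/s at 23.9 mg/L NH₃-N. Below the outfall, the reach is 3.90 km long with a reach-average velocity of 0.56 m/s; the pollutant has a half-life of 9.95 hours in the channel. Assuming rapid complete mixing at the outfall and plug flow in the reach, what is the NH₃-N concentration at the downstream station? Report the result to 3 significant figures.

Conservation of mass: C = (3.000·0.02000 + 0.1760·23.90) / 3.176 = 4.266/3.176 = 1.343 mg/L.
Travel time t = 3.90·1000 / 0.56 = 6964 s = 1.935 h.
Half-life 9.95 h → k = ln 2 / 9.95 = 0.06966 h⁻¹ = 1.672 d⁻¹.
Decay over the reach: 1.343·exp(−kt) = 1.343·0.8739 = 1.174 mg/L.

1.17 mg/L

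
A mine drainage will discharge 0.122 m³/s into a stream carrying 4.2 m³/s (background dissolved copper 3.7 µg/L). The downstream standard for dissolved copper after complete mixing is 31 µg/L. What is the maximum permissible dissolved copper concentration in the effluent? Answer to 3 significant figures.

971 µg/L

At the limit, (Qr·Cr + Qe·Cₑ)/(Qr + Qe) = 31:
Cₑ = (4.322·31 − 4.200·3.700) / 0.1220 = 970.8 µg/L.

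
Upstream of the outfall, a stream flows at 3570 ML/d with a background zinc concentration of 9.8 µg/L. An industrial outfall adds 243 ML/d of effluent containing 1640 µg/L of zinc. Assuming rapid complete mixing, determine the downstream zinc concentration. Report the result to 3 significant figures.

Flow-weighted average: C = (3570·9.800 + 243.0·1640) / 3813 = 433500/3813 = 113.7 µg/L.

114 µg/L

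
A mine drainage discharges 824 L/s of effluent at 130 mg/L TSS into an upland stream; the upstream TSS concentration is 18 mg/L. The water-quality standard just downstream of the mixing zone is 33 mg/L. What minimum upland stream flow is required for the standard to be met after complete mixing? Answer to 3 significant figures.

Set C_mix = 33: (Q·18.00 + 824.0·130.0) / (Q + 824.0) = 33
→ Q = 824.0·(130.0 − 33)/(33 − 18.00) = 5329 L/s.

5330 L/s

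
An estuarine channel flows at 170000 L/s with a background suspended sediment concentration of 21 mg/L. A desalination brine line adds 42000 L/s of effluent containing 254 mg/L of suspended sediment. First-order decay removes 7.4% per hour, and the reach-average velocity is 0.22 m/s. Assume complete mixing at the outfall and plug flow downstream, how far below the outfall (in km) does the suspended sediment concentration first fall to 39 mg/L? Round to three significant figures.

5.60 km

Conservation of mass: C = (170000·21.00 + 42000·254.0) / 212000 = 14240000/212000 = 67.16 mg/L.
7.4%/h lost → k = −ln(1 − 0.074) = 0.07688 h⁻¹.
Set 67.16·exp(−k·t) = 39 → t = ln(67.16/39)/k = 25450 s = 7.070 h.
Distance = v·t = 0.22·25450 = 5599 m = 5.599 km.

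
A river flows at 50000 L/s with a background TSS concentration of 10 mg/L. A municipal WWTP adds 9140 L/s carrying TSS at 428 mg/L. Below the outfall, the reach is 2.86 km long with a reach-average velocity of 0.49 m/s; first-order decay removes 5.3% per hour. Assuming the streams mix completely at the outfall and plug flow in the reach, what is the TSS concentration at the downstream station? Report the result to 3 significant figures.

68.3 mg/L

After mixing, C = (50000·10.00 + 9140·428.0) / 59140 = 4412000/59140 = 74.60 mg/L.
Travel time t = 2.86·1000 / 0.49 = 5837 s = 1.621 h.
5.3%/h lost → k = −ln(1 − 0.053) = 0.05446 h⁻¹.
After decay, C = 74.60 × e^(−kt) = 74.60 × 0.9155 = 68.30 mg/L.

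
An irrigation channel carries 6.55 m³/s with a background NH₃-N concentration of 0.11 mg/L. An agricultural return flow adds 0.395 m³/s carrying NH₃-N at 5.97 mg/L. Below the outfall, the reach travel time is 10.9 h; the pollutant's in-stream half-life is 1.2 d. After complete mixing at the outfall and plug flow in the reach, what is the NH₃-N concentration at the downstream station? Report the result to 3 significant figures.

0.341 mg/L

Mass balance: C = (6.550·0.1100 + 0.3950·5.970) / 6.945 = 3.079/6.945 = 0.4433 mg/L.
Half-life 1.2 d → k = ln 2 / 1.2 = 0.5776 d⁻¹.
Decay over the reach: 0.4433·exp(−kt) = 0.4433·0.7693 = 0.3410 mg/L.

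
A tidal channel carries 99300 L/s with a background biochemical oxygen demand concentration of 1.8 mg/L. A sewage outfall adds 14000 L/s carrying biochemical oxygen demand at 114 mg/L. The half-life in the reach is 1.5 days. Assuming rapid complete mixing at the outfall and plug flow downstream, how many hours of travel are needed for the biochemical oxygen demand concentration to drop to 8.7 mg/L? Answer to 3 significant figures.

Mass balance: C = (99300·1.800 + 14000·114.0) / 113300 = 1775000/113300 = 15.66 mg/L.
Half-life 1.5 d → k = ln 2 / 1.5 = 0.4621 d⁻¹.
15.66·exp(−k·t) = 8.7 → t = ln(15.66/8.7)/k = 109900 s = 30.54 h.

30.5 h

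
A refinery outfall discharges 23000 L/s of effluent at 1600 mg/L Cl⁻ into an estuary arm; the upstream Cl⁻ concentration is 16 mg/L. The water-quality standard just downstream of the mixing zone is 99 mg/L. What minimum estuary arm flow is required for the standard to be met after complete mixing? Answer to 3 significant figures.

416000 L/s

Set C_mix = 99: (Q·16.00 + 23000·1600) / (Q + 23000) = 99
→ Q = 23000·(1600 − 99)/(99 − 16.00) = 415900 L/s.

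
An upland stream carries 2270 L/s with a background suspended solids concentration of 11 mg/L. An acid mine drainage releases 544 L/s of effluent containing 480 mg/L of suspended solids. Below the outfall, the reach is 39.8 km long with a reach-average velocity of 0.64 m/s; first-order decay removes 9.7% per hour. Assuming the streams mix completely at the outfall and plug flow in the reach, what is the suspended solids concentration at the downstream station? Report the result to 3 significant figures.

17.4 mg/L

After mixing, C = (2270·11.00 + 544.0·480.0) / 2814 = 286100/2814 = 101.7 mg/L.
Travel time t = 39.8·1000 / 0.64 = 62190 s = 17.27 h.
9.7%/h lost → k = −ln(1 − 0.097) = 0.1020 h⁻¹.
Decay over the reach: 101.7·exp(−kt) = 101.7·0.1716 = 17.45 mg/L.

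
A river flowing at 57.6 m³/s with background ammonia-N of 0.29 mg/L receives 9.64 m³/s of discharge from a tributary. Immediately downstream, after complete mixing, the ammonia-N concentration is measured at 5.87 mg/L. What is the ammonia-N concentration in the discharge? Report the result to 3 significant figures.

Mass balance: 57.60·0.2900 + 9.640·Cₑ = 67.24·5.870
→ Cₑ = (67.24·5.870 − 57.60·0.2900) / 9.640 = 39.21 mg/L.

39.2 mg/L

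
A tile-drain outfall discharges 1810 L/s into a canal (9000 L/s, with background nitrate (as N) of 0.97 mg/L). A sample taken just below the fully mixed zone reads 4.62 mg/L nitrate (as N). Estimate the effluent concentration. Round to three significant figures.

22.8 mg/L

Mass balance: 9000·0.9700 + 1810·Cₑ = 10810·4.620
→ Cₑ = (10810·4.620 − 9000·0.9700) / 1810 = 22.77 mg/L.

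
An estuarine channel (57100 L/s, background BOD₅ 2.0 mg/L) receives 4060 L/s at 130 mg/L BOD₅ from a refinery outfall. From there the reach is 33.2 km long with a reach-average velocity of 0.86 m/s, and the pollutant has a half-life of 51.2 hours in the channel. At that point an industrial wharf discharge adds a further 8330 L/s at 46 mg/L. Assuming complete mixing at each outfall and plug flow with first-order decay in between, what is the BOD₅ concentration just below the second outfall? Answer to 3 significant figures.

13.5 mg/L

Flow-weighted average: C = (57100·2.000 + 4060·130.0) / 61160 = 642000/61160 = 10.50 mg/L; combined flow 61160 L/s.
Travel time t = 33.2·1000 / 0.86 = 38600 s = 10.72 h.
Half-life 51.2 h → k = ln 2 / 51.2 = 0.01354 h⁻¹ = 0.3249 d⁻¹.
First-order decay: C = 10.50·exp(−k·t) = 10.50·0.8649 = 9.079 mg/L.
Second outfall: C = (61160·9.079 + 8330·46.00)/69490 = 13.50 mg/L.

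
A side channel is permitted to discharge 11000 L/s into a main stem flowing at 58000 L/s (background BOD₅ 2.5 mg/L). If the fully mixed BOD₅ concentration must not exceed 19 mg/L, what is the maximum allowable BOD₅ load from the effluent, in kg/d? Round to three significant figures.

101000 kg/d

Mass balance at the limit: 58000·2.500 + 11000·Cₑ = 69000·19 → Cₑ = 106.0 mg/L.
11000 L/s = 11.00 m³/s. Load = 11.00 m³/s × 106.0 g/m³ × 86 400 s/d = 100700 kg/d.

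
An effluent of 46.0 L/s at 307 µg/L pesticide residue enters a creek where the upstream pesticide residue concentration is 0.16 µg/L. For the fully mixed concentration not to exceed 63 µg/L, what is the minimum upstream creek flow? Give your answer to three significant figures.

Set C_mix = 63: (Q·0.1600 + 46.00·307.0) / (Q + 46.00) = 63
→ Q = 46.00·(307.0 − 63)/(63 − 0.1600) = 178.6 L/s.

179 L/s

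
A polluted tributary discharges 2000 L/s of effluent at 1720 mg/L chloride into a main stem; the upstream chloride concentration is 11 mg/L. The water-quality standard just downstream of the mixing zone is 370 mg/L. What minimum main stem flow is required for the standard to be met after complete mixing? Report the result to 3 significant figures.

Set C_mix = 370: (Q·11.00 + 2000·1720) / (Q + 2000) = 370
→ Q = 2000·(1720 − 370)/(370 − 11.00) = 7521 L/s.

7520 L/s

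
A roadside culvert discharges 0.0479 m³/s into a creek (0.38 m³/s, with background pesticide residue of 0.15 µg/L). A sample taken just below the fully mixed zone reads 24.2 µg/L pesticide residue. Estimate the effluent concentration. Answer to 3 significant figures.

Mass balance: 0.3800·0.1500 + 0.04790·Cₑ = 0.4279·24.20
→ Cₑ = (0.4279·24.20 − 0.3800·0.1500) / 0.04790 = 215.0 µg/L.

215 µg/L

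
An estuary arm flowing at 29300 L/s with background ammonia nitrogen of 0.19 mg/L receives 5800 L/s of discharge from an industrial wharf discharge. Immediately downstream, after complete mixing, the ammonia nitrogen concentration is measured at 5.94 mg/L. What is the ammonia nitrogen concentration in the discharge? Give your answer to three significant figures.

Mass balance: 29300·0.1900 + 5800·Cₑ = 35100·5.940
→ Cₑ = (35100·5.940 − 29300·0.1900) / 5800 = 34.99 mg/L.

35.0 mg/L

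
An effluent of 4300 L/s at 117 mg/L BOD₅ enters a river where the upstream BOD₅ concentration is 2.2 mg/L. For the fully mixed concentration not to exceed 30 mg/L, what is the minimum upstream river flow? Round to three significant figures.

13500 L/s

Set C_mix = 30: (Q·2.200 + 4300·117.0) / (Q + 4300) = 30
→ Q = 4300·(117.0 − 30)/(30 − 2.200) = 13460 L/s.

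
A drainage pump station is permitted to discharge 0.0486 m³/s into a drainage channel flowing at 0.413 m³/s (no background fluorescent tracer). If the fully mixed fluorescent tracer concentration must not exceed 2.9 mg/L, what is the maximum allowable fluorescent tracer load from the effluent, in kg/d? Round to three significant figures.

116 kg/d

Mass balance at the limit: 0.4130·0 + 0.04860·Cₑ = 0.4616·2.9 → Cₑ = 27.54 mg/L.
Load = 0.04860 m³/s × 27.54 g/m³ × 86 400 s/d = 115.7 kg/d.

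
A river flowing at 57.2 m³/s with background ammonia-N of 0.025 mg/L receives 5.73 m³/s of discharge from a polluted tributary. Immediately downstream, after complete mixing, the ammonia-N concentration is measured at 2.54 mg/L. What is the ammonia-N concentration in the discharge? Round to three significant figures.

Mass balance: 57.20·0.02500 + 5.730·Cₑ = 62.93·2.540
→ Cₑ = (62.93·2.540 − 57.20·0.02500) / 5.730 = 27.65 mg/L.

27.6 mg/L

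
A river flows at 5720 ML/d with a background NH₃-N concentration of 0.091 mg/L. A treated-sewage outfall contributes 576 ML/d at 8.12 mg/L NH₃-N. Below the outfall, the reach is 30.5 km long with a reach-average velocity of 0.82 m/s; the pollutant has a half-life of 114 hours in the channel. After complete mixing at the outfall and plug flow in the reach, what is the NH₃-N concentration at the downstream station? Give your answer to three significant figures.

0.775 mg/L

Conservation of mass: C = (5720·0.09100 + 576.0·8.120) / 6296 = 5198/6296 = 0.8255 mg/L.
Travel time t = 30.5·1000 / 0.82 = 37200 s = 10.33 h.
Half-life 114 h → k = ln 2 / 114 = 0.006080 h⁻¹ = 0.1459 d⁻¹.
First-order decay: C = 0.8255·exp(−k·t) = 0.8255·0.9391 = 0.7753 mg/L.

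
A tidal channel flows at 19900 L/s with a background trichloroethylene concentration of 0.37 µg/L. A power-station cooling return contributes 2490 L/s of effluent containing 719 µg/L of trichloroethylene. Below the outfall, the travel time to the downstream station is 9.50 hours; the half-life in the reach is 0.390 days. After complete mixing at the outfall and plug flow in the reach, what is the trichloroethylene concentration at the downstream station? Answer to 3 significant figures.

Mixed concentration C = ΣQC/ΣQ = (19900·0.3700 + 2490·719.0) / 22390 = 1798000/22390 = 80.29 µg/L.
Half-life 0.390 d → k = ln 2 / 0.390 = 1.777 d⁻¹.
Applying C = C₀e^(−kt): 80.29 × 0.4948 = 39.73 µg/L.

39.7 µg/L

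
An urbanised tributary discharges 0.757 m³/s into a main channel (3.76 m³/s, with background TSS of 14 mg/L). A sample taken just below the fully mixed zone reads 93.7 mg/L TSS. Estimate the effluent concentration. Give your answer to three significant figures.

Mass balance: 3.760·14.00 + 0.7570·Cₑ = 4.517·93.70
→ Cₑ = (4.517·93.70 − 3.760·14.00) / 0.7570 = 489.6 mg/L.

490 mg/L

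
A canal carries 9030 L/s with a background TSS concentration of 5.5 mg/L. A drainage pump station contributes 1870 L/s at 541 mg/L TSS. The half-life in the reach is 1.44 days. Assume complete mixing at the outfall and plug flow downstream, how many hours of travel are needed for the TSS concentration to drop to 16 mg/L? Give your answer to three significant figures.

Mass balance: C = (9030·5.500 + 1870·541.0) / 10900 = 1061000/10900 = 97.37 mg/L.
Half-life 1.44 d → k = ln 2 / 1.44 = 0.4814 d⁻¹.
97.37·exp(−k·t) = 16 → t = ln(97.37/16)/k = 324200 s = 90.04 h.

90.0 h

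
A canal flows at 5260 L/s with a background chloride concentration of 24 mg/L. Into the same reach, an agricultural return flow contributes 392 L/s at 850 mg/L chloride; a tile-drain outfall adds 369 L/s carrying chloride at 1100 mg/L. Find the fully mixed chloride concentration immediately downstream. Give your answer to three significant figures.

144 mg/L

After mixing, C = (5260·24.00 + 392.0·850.0 + 369.0·1100) / 6021 = 865300/6021 = 143.7 mg/L.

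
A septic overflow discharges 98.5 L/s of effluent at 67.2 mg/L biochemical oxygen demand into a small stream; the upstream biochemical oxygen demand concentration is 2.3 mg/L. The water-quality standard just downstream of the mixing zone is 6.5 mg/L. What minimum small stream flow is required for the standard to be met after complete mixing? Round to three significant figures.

Set C_mix = 6.5: (Q·2.300 + 98.50·67.20) / (Q + 98.50) = 6.5
→ Q = 98.50·(67.20 − 6.5)/(6.5 − 2.300) = 1424 L/s.

1420 L/s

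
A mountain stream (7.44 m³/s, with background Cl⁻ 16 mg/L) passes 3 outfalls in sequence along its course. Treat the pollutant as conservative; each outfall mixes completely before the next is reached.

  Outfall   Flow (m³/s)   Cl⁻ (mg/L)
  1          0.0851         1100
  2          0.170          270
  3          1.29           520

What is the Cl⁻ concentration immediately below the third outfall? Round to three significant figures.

103 mg/L

After outfall 1: Q = 7.440 + 0.08510 = 7.525 m³/s; C = (7.440·16.00 + 0.08510·1100)/7.525 = 28.26 mg/L.
After outfall 2: Q = 7.525 + 0.1700 = 7.695 m³/s; C = (7.525·28.26 + 0.1700·270.0)/7.695 = 33.60 mg/L.
After outfall 3: Q = 7.695 + 1.290 = 8.985 m³/s; C = (7.695·33.60 + 1.290·520.0)/8.985 = 103.4 mg/L.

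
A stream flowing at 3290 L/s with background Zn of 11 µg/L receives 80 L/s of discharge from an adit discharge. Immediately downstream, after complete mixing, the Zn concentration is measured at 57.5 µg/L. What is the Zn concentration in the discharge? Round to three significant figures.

Mass balance: 3290·11.00 + 80.00·Cₑ = 3370·57.50
→ Cₑ = (3370·57.50 − 3290·11.00) / 80.00 = 1970 µg/L.

1970 µg/L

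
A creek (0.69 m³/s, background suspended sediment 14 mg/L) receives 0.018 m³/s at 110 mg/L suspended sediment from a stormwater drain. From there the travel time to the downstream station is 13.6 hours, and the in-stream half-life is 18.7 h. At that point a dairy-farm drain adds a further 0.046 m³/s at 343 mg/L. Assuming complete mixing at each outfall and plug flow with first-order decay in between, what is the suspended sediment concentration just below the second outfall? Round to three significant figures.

Flow-weighted average: C = (0.6900·14.00 + 0.01800·110.0) / 0.7080 = 11.64/0.7080 = 16.44 mg/L; combined flow 0.7080 m³/s.
Half-life 18.7 h → k = ln 2 / 18.7 = 0.03707 h⁻¹ = 0.8896 d⁻¹.
After decay, C = 16.44 × e^(−kt) = 16.44 × 0.6040 = 9.931 mg/L.
At the second outfall, C = (0.7080·9.931 + 0.04600·343.0) / (0.7080 + 0.04600) = 30.25 mg/L.

30.3 mg/L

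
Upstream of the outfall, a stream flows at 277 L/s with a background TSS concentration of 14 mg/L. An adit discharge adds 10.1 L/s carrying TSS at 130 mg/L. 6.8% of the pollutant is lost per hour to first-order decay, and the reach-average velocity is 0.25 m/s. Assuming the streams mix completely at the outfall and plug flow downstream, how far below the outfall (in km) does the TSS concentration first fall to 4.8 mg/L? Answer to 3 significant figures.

16.9 km

After mixing, C = (277.0·14.00 + 10.10·130.0) / 287.1 = 5191/287.1 = 18.08 mg/L.
6.8%/h lost → k = −ln(1 − 0.068) = 0.07042 h⁻¹.
Set 18.08·exp(−k·t) = 4.8 → t = ln(18.08/4.8)/k = 67800 s = 18.83 h.
Distance = v·t = 0.25·67800 = 16950 m = 16.95 km.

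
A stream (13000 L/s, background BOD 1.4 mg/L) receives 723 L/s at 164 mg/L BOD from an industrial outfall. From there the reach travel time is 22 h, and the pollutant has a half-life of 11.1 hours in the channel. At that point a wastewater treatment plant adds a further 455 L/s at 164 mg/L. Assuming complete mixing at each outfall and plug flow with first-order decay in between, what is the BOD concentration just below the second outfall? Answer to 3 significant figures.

Mass balance: C = (13000·1.400 + 723.0·164.0) / 13720 = 136800/13720 = 9.967 mg/L; combined flow 13720 L/s.
Half-life 11.1 h → k = ln 2 / 11.1 = 0.06245 h⁻¹ = 1.499 d⁻¹.
After decay, C = 9.967 × e^(−kt) = 9.967 × 0.2531 = 2.523 mg/L.
Second outfall: C = (13720·2.523 + 455.0·164.0)/14180 = 7.705 mg/L.

7.71 mg/L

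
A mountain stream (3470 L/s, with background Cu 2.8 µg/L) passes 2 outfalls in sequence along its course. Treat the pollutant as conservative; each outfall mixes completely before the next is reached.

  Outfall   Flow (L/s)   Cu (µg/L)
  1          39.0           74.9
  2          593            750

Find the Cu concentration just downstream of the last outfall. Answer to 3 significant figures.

112 µg/L

Below outfall 1: Q → 3509 L/s, C = (3470·2.800 + 39.00·74.90)/3509 = 3.601 µg/L.
Below outfall 2: Q → 4102 L/s, C = (3509·3.601 + 593.0·750.0)/4102 = 111.5 µg/L.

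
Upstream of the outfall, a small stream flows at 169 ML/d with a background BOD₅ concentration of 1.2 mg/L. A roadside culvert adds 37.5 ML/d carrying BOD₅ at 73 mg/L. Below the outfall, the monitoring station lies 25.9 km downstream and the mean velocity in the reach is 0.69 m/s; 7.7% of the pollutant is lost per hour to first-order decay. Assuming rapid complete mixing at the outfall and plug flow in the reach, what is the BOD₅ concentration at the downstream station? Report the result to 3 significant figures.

Conservation of mass: C = (169.0·1.200 + 37.50·73.00) / 206.5 = 2940/206.5 = 14.24 mg/L.
Travel time t = 25.9·1000 / 0.69 = 37540 s = 10.43 h.
7.7%/h lost → k = −ln(1 − 0.077) = 0.08013 h⁻¹.
Applying C = C₀e^(−kt): 14.24 × 0.4337 = 6.175 mg/L.

6.18 mg/L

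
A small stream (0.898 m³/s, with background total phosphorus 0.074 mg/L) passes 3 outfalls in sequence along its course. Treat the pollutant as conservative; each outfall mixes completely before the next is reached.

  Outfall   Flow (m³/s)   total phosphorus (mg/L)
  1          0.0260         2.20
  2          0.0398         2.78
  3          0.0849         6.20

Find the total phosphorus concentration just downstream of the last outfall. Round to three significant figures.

0.725 mg/L

Below outfall 1: Q → 0.9240 m³/s, C = (0.8980·0.07400 + 0.02600·2.200)/0.9240 = 0.1338 mg/L.
Below outfall 2: Q → 0.9638 m³/s, C = (0.9240·0.1338 + 0.03980·2.780)/0.9638 = 0.2431 mg/L.
Below outfall 3: Q → 1.049 m³/s, C = (0.9638·0.2431 + 0.08490·6.200)/1.049 = 0.7254 mg/L.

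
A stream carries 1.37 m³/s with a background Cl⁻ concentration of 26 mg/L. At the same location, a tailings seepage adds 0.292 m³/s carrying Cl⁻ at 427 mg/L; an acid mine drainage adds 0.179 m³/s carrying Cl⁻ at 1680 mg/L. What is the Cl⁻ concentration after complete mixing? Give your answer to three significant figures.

Conservation of mass: C = (1.370·26.00 + 0.2920·427.0 + 0.1790·1680) / 1.841 = 461.0/1.841 = 250.4 mg/L.

250 mg/L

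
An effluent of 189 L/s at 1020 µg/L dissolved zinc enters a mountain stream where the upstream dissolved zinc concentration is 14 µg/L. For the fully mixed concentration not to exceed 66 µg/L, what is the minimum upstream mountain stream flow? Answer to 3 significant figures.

Set C_mix = 66: (Q·14.00 + 189.0·1020) / (Q + 189.0) = 66
→ Q = 189.0·(1020 − 66)/(66 − 14.00) = 3467 L/s.

3470 L/s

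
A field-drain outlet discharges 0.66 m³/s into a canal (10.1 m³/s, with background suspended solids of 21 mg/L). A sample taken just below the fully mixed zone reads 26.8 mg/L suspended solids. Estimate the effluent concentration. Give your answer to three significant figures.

Mass balance: 10.10·21.00 + 0.6600·Cₑ = 10.76·26.80
→ Cₑ = (10.76·26.80 − 10.10·21.00) / 0.6600 = 115.6 mg/L.

116 mg/L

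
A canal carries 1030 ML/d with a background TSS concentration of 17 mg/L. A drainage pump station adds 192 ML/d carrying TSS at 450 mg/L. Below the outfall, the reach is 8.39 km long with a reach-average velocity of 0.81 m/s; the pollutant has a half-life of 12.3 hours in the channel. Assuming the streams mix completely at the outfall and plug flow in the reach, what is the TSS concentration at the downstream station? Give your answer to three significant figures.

72.3 mg/L

Conservation of mass: C = (1030·17.00 + 192.0·450.0) / 1222 = 103900/1222 = 85.03 mg/L.
Travel time t = 8.39·1000 / 0.81 = 10360 s = 2.877 h.
Half-life 12.3 h → k = ln 2 / 12.3 = 0.05635 h⁻¹ = 1.352 d⁻¹.
First-order decay: C = 85.03·exp(−k·t) = 85.03·0.8503 = 72.31 mg/L.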